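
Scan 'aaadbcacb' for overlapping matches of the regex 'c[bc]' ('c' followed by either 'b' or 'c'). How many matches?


Pattern: c[bc] means 'c' followed by either 'b' or 'c'.
Scanning 'aaadbcacb' position-by-position:
  Pos 0: window 'aa' -> no
  Pos 1: window 'aa' -> no
  Pos 2: window 'ad' -> no
  Pos 3: window 'db' -> no
  Pos 4: window 'bc' -> no
  Pos 5: window 'ca' -> no
  Pos 6: window 'ac' -> no
  Pos 7: window 'cb' -> MATCH
  Pos 8: window 'b' -> no
Total matches: 1

1


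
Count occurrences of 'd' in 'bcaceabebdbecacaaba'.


Scanning 'bcaceabebdbecacaaba' for 'd':
  Position 9: 'd' -> MATCH (count: 1)
Total occurrences of 'd': 1

1


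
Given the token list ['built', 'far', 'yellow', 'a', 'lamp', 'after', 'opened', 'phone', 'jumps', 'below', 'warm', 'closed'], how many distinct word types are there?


Listing all tokens and tracking unique types:
  Token 1: 'built' -> NEW (unique so far: 1)
  Token 2: 'far' -> NEW (unique so far: 2)
  Token 3: 'yellow' -> NEW (unique so far: 3)
  Token 4: 'a' -> NEW (unique so far: 4)
  Token 5: 'lamp' -> NEW (unique so far: 5)
  Token 6: 'after' -> NEW (unique so far: 6)
  Token 7: 'opened' -> NEW (unique so far: 7)
  Token 8: 'phone' -> NEW (unique so far: 8)
  Token 9: 'jumps' -> NEW (unique so far: 9)
  Token 10: 'below' -> NEW (unique so far: 10)
  Token 11: 'warm' -> NEW (unique so far: 11)
  Token 12: 'closed' -> NEW (unique so far: 12)
Unique types: ('a', 'after', 'below', 'built', 'closed', 'far', 'jumps', 'lamp', 'opened', 'phone', 'warm', 'yellow')
Vocabulary size: 12

12


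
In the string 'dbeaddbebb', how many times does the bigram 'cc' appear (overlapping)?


Scanning 'dbeaddbebb' for bigram 'cc':
  Position 0: 'db' -> no
  Position 1: 'be' -> no
  Position 2: 'ea' -> no
  Position 3: 'ad' -> no
  Position 4: 'dd' -> no
  Position 5: 'db' -> no
  Position 6: 'be' -> no
  Position 7: 'eb' -> no
  Position 8: 'bb' -> no
Total matches: 0

0


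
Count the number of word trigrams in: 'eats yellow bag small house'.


Word trigrams from [5] words:
  Trigram 1: (eats yellow bag)
  Trigram 2: (yellow bag small)
  Trigram 3: (bag small house)
Total word trigrams: 5 - 2 = 3

3


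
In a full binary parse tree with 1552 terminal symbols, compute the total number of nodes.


Leaf nodes (terminals): 1552
Internal nodes = n - 1 = 1552 - 1 = 1551
Total = leaves + internal = 1552 + 1551 = 3103

3103


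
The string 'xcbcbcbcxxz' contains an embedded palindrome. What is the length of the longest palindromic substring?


Scanning 'xcbcbcbcxxz' for palindromic substrings.
Substring at positions 0-8: 'xcbcbcbcx'.
Check: reverse('xcbcbcbcx') = 'xcbcbcbcx' -> palindrome confirmed.
Neighbouring characters ('-' / 'x') break symmetry, so it cannot extend further.
No longer palindromic substring exists; longest length = 9

9


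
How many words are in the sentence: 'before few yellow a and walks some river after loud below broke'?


Counting words by splitting on spaces:
  Word 1: 'before'
  Word 2: 'few'
  Word 3: 'yellow'
  Word 4: 'a'
  Word 5: 'and'
  Word 6: 'walks'
  Word 7: 'some'
  Word 8: 'river'
  Word 9: 'after'
  Word 10: 'loud'
  Word 11: 'below'
  Word 12: 'broke'
Total words: 12

12


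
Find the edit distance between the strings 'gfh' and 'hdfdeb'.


Building DP table for s1='gfh' (len 3) and s2='hdfdeb' (len 6):
       h  d  f  d  e  b
    0  1  2  3  4  5  6
  g 1  1  2  3  4  5  6
  f 2  2  2  2  3  4  5
  h 3  2  3  3  3  4  5
Edit distance = dp[3][6] = 5

5


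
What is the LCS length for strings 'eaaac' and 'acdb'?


DP table for LCS of 'eaaac' and 'acdb':
       a  c  d  b
    0  0  0  0  0
  e 0  0  0  0  0
  a 0  1  1  1  1
  a 0  1  1  1  1
  a 0  1  1  1  1
  c 0  1  2  2  2
LCS: 'ac'
LCS length = 2

2


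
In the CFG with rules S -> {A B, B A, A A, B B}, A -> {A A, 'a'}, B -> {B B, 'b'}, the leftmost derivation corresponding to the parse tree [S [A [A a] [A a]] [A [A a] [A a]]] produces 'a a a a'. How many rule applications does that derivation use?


Every bracketed nonterminal node [X ...] in the tree is produced by exactly one rule application.
Reading the tree off as a leftmost derivation:
  Step 1: S  =>  A A   (applied S -> A A)
  Step 2: A A  =>  A A A   (applied A -> A A)
  Step 3: A A A  =>  a A A   (applied A -> a)
  Step 4: a A A  =>  a a A   (applied A -> a)
  Step 5: a a A  =>  a a A A   (applied A -> A A)
  Step 6: a a A A  =>  a a a A   (applied A -> a)
  Step 7: a a a A  =>  a a a a   (applied A -> a)
Final yield: a a a a
Total rewrite steps: 7

7


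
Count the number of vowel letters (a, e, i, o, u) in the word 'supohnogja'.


Scanning each character of 'supohnogja':
  Position 1: 's' -> consonant (running count: 0)
  Position 2: 'u' -> vowel (running count: 1)
  Position 3: 'p' -> consonant (running count: 1)
  Position 4: 'o' -> vowel (running count: 2)
  Position 5: 'h' -> consonant (running count: 2)
  Position 6: 'n' -> consonant (running count: 2)
  Position 7: 'o' -> vowel (running count: 3)
  Position 8: 'g' -> consonant (running count: 3)
  Position 9: 'j' -> consonant (running count: 3)
  Position 10: 'a' -> vowel (running count: 4)
Total vowels: 4

4


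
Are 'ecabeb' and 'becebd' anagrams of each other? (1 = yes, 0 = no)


Sort characters of 'ecabeb': 'abbcee'
Sort characters of 'becebd': 'bbcdee'
Sorted forms differ -> they are NOT anagrams
Result: 0

0


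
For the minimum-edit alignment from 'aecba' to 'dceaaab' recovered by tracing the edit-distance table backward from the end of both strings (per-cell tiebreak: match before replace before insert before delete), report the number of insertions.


Edit distance = 5. Backtracking from cell (5, 7) with preference match > replace > insert > delete,
then listing the resulting alignment 'aecba' -> 'dceaaab' left to right:
  Step 1: insert 'd' [insertion #1]
  Step 2: replace a->c
  Step 3: keep 'e'
  Step 4: replace c->a
  Step 5: replace b->a
  Step 6: keep 'a'
  Step 7: insert 'b' [insertion #2]
Total insertions: 2

2


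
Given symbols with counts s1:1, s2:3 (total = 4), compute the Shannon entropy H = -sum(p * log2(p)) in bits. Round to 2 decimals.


Computing entropy H = -sum(p_i * log2(p_i)):
  s1: p = 1/4 = 0.2500, -p*log2(p) = 0.5000
  s2: p = 3/4 = 0.7500, -p*log2(p) = 0.3113
H = sum of terms = 0.8113
Rounded to 2 decimals: 0.81

0.81


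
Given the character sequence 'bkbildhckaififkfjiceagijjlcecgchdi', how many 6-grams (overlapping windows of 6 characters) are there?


String 'bkbildhckaififkfjiceagijjlcecgchdi' has length L = 34.
Number of overlapping n-grams = L - n + 1
Substituting: 34 - 6 + 1 = 29

29


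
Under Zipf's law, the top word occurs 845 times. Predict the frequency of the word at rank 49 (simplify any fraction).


Zipf's law: freq(rank) = f1 / rank
f1 = 845, rank = 49
freq = 845 / 49
GCD(845, 49) = 1
Simplified: 845/49

845/49


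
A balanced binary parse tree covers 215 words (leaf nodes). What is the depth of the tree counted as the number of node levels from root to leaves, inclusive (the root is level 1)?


In a balanced binary tree with n leaves the deepest leaf is ceil(log2(n)) edges below the root,
so counting node levels inclusive of root and leaves gives ceil(log2(n)) + 1 levels.
log2(215) = 7.7482
ceil(7.7482) = 8
levels = 8 + 1 = 9

9


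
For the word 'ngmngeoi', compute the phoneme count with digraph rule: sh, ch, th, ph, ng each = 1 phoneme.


Parsing 'ngmngeoi' greedily, digraphs first:
  'ng' -> digraph (1 consonant phoneme) (phonemes so far: 1)
  'm' -> consonant phoneme (phonemes so far: 2)
  'ng' -> digraph (1 consonant phoneme) (phonemes so far: 3)
  'e' -> vowel phoneme (phonemes so far: 4)
  'o' -> vowel phoneme (phonemes so far: 5)
  'i' -> vowel phoneme (phonemes so far: 6)
Total phonemes: 6

6


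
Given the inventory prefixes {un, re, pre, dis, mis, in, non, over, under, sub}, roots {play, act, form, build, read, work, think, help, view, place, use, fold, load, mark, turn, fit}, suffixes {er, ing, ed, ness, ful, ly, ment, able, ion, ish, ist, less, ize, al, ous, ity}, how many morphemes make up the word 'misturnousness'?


Segmenting 'misturnousness' against the inventory:
  'mis' -> prefix (morpheme 1)
  'turn' -> root (morpheme 2)
  'ous' -> suffix (morpheme 3)
  'ness' -> suffix (morpheme 4)
Total morphemes: 4

4


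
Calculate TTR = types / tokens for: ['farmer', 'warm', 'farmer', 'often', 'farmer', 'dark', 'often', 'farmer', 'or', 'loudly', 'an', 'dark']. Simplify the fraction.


Tokens: 12
Unique types: ('an', 'dark', 'farmer', 'loudly', 'often', 'or', 'warm') = 7
TTR = 7/12
Already in lowest terms.

7/12


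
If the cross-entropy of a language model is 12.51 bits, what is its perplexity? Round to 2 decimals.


Perplexity formula: PP = 2^H
H = 12.51
PP = 2^12.51
Decompose: 2^12.51 = 2^12 * 2^0.51
2^12 = 4096, 2^0.51 ~ 1.4240502
PP ~ 4096 * 1.4240502 = 5832.9096192
Rounded to 2 decimals: 5832.91

5832.91


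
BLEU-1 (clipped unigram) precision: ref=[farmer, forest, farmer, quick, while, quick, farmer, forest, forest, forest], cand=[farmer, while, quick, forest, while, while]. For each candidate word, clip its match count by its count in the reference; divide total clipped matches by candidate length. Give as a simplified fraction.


Reference word counts: {'farmer': 3, 'forest': 4, 'quick': 2, 'while': 1}
Checking each candidate word (with clipping):
  'farmer' -> in reference (ref count 3, used 1/3) -> match (matches: 1)
  'while' -> in reference (ref count 1, used 1/1) -> match (matches: 2)
  'quick' -> in reference (ref count 2, used 1/2) -> match (matches: 3)
  'forest' -> in reference (ref count 4, used 1/4) -> match (matches: 4)
  'while' -> ref count 1 already used up (1/1) -> clipped, no match (matches: 4)
  'while' -> ref count 1 already used up (1/1) -> clipped, no match (matches: 4)
Clipped matches: 4, Candidate length: 6
Precision = 4/6 = 2/3

2/3


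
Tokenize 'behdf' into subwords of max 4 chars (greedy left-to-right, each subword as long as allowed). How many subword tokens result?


'behdf' has 5 characters.
Chunking with max size 4:
  Chunk 1: 'behd' (positions 0-3)
  Chunk 2: 'f' (positions 4-4)
Total chunks: ceil(5 / 4) = 2

2


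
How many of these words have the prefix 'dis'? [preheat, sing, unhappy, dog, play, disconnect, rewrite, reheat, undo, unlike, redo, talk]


Checking each word for prefix 'dis':
  'preheat' -> no (count: 0)
  'sing' -> no (count: 0)
  'unhappy' -> no (count: 0)
  'dog' -> no (count: 0)
  'play' -> no (count: 0)
  'disconnect' -> YES, starts with 'dis' (count: 1)
  'rewrite' -> no (count: 1)
  'reheat' -> no (count: 1)
  'undo' -> no (count: 1)
  'unlike' -> no (count: 1)
  'redo' -> no (count: 1)
  'talk' -> no (count: 1)
Total with prefix 'dis': 1

1


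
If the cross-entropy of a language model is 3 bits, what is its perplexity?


Perplexity formula: PP = 2^H
H = 3
PP = 2^3
Steps: 2^1 = 2, 2^2 = 4, 2^3 = 8
PP = 8

8


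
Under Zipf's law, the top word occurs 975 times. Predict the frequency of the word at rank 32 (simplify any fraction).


Zipf's law: freq(rank) = f1 / rank
f1 = 975, rank = 32
freq = 975 / 32
GCD(975, 32) = 1
Simplified: 975/32

975/32


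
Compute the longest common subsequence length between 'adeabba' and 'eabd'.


DP table for LCS of 'adeabba' and 'eabd':
       e  a  b  d
    0  0  0  0  0
  a 0  0  1  1  1
  d 0  0  1  1  2
  e 0  1  1  1  2
  a 0  1  2  2  2
  b 0  1  2  3  3
  b 0  1  2  3  3
  a 0  1  2  3  3
LCS: 'eab'
LCS length = 3

3


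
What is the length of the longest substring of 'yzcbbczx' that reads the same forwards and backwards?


Scanning 'yzcbbczx' for palindromic substrings.
Substring at positions 1-6: 'zcbbcz'.
Check: reverse('zcbbcz') = 'zcbbcz' -> palindrome confirmed.
Neighbouring characters ('y' / 'x') break symmetry, so it cannot extend further.
No longer palindromic substring exists; longest length = 6

6


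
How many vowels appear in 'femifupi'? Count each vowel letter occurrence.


Scanning each character of 'femifupi':
  Position 1: 'f' -> consonant (running count: 0)
  Position 2: 'e' -> vowel (running count: 1)
  Position 3: 'm' -> consonant (running count: 1)
  Position 4: 'i' -> vowel (running count: 2)
  Position 5: 'f' -> consonant (running count: 2)
  Position 6: 'u' -> vowel (running count: 3)
  Position 7: 'p' -> consonant (running count: 3)
  Position 8: 'i' -> vowel (running count: 4)
Total vowels: 4

4


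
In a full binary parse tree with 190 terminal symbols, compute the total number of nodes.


Leaf nodes (terminals): 190
Internal nodes = n - 1 = 190 - 1 = 189
Total = leaves + internal = 190 + 189 = 379

379


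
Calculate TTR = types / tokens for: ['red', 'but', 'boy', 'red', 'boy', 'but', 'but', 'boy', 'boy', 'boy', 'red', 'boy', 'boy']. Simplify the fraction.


Tokens: 13
Unique types: ('boy', 'but', 'red') = 3
TTR = 3/13
Already in lowest terms.

3/13


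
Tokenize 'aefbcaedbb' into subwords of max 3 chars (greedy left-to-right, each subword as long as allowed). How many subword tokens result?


'aefbcaedbb' has 10 characters.
Chunking with max size 3:
  Chunk 1: 'aef' (positions 0-2)
  Chunk 2: 'bca' (positions 3-5)
  Chunk 3: 'edb' (positions 6-8)
  Chunk 4: 'b' (positions 9-9)
Total chunks: ceil(10 / 3) = 4

4


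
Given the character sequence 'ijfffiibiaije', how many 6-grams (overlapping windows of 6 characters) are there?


String 'ijfffiibiaije' has length L = 13.
Number of overlapping n-grams = L - n + 1
Substituting: 13 - 6 + 1 = 8

8


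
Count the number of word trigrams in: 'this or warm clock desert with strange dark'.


Word trigrams from [8] words:
  Trigram 1: (this or warm)
  Trigram 2: (or warm clock)
  Trigram 3: (warm clock desert)
  Trigram 4: (clock desert with)
  Trigram 5: (desert with strange)
  Trigram 6: (with strange dark)
Total word trigrams: 8 - 2 = 6

6


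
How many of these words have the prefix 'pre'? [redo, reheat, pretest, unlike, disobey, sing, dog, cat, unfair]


Checking each word for prefix 'pre':
  'redo' -> no (count: 0)
  'reheat' -> no (count: 0)
  'pretest' -> YES, starts with 'pre' (count: 1)
  'unlike' -> no (count: 1)
  'disobey' -> no (count: 1)
  'sing' -> no (count: 1)
  'dog' -> no (count: 1)
  'cat' -> no (count: 1)
  'unfair' -> no (count: 1)
Total with prefix 'pre': 1

1


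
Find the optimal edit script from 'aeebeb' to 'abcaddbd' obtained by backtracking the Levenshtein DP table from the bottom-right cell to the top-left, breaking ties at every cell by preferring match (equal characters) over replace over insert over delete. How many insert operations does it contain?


Edit distance = 6. Backtracking from cell (6, 8) with preference match > replace > insert > delete,
then listing the resulting alignment 'aeebeb' -> 'abcaddbd' left to right:
  Step 1: keep 'a'
  Step 2: insert 'b' [insertion #1]
  Step 3: replace e->c
  Step 4: replace e->a
  Step 5: replace b->d
  Step 6: replace e->d
  Step 7: keep 'b'
  Step 8: insert 'd' [insertion #2]
Total insertions: 2

2


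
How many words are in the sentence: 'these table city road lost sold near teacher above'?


Counting words by splitting on spaces:
  Word 1: 'these'
  Word 2: 'table'
  Word 3: 'city'
  Word 4: 'road'
  Word 5: 'lost'
  Word 6: 'sold'
  Word 7: 'near'
  Word 8: 'teacher'
  Word 9: 'above'
Total words: 9

9


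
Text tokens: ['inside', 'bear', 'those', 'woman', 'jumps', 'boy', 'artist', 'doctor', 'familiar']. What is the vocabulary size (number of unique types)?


Listing all tokens and tracking unique types:
  Token 1: 'inside' -> NEW (unique so far: 1)
  Token 2: 'bear' -> NEW (unique so far: 2)
  Token 3: 'those' -> NEW (unique so far: 3)
  Token 4: 'woman' -> NEW (unique so far: 4)
  Token 5: 'jumps' -> NEW (unique so far: 5)
  Token 6: 'boy' -> NEW (unique so far: 6)
  Token 7: 'artist' -> NEW (unique so far: 7)
  Token 8: 'doctor' -> NEW (unique so far: 8)
  Token 9: 'familiar' -> NEW (unique so far: 9)
Unique types: ('artist', 'bear', 'boy', 'doctor', 'familiar', 'inside', 'jumps', 'those', 'woman')
Vocabulary size: 9

9


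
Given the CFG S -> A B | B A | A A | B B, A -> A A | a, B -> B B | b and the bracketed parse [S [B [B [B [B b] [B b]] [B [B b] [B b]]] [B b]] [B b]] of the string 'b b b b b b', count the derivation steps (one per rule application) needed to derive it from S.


Every bracketed nonterminal node [X ...] in the tree is produced by exactly one rule application.
Reading the tree off as a leftmost derivation:
  Step 1: S  =>  B B   (applied S -> B B)
  Step 2: B B  =>  B B B   (applied B -> B B)
  Step 3: B B B  =>  B B B B   (applied B -> B B)
  Step 4: B B B B  =>  B B B B B   (applied B -> B B)
  Step 5: B B B B B  =>  b B B B B   (applied B -> b)
  Step 6: b B B B B  =>  b b B B B   (applied B -> b)
  Step 7: b b B B B  =>  b b B B B B   (applied B -> B B)
  Step 8: b b B B B B  =>  b b b B B B   (applied B -> b)
  Step 9: b b b B B B  =>  b b b b B B   (applied B -> b)
  Step 10: b b b b B B  =>  b b b b b B   (applied B -> b)
  Step 11: b b b b b B  =>  b b b b b b   (applied B -> b)
Final yield: b b b b b b
Total rewrite steps: 11

11


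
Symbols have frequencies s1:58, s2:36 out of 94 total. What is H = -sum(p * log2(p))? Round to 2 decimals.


Computing entropy H = -sum(p_i * log2(p_i)):
  s1: p = 58/94 = 0.6170, -p*log2(p) = 0.4298
  s2: p = 36/94 = 0.3830, -p*log2(p) = 0.5303
H = sum of terms = 0.9601
Rounded to 2 decimals: 0.96

0.96


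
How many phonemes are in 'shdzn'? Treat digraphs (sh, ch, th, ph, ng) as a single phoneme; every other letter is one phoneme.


Parsing 'shdzn' greedily, digraphs first:
  'sh' -> digraph (1 consonant phoneme) (phonemes so far: 1)
  'd' -> consonant phoneme (phonemes so far: 2)
  'z' -> consonant phoneme (phonemes so far: 3)
  'n' -> consonant phoneme (phonemes so far: 4)
Total phonemes: 4

4


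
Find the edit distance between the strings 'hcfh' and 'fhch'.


Building DP table for s1='hcfh' (len 4) and s2='fhch' (len 4):
       f  h  c  h
    0  1  2  3  4
  h 1  1  1  2  3
  c 2  2  2  1  2
  f 3  2  3  2  2
  h 4  3  2  3  2
Edit distance = dp[4][4] = 2

2


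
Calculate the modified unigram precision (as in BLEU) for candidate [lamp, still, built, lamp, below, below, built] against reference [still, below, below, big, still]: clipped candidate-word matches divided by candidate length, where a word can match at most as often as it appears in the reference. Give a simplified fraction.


Reference word counts: {'below': 2, 'big': 1, 'still': 2}
Checking each candidate word (with clipping):
  'lamp' -> not in reference -> no match (matches: 0)
  'still' -> in reference (ref count 2, used 1/2) -> match (matches: 1)
  'built' -> not in reference -> no match (matches: 1)
  'lamp' -> not in reference -> no match (matches: 1)
  'below' -> in reference (ref count 2, used 1/2) -> match (matches: 2)
  'below' -> in reference (ref count 2, used 2/2) -> match (matches: 3)
  'built' -> not in reference -> no match (matches: 3)
Clipped matches: 3, Candidate length: 7
Precision = 3/7

3/7


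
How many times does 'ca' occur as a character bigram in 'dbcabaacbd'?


Scanning 'dbcabaacbd' for bigram 'ca':
  Position 0: 'db' -> no
  Position 1: 'bc' -> no
  Position 2: 'ca' -> MATCH
  Position 3: 'ab' -> no
  Position 4: 'ba' -> no
  Position 5: 'aa' -> no
  Position 6: 'ac' -> no
  Position 7: 'cb' -> no
  Position 8: 'bd' -> no
Total matches: 1

1


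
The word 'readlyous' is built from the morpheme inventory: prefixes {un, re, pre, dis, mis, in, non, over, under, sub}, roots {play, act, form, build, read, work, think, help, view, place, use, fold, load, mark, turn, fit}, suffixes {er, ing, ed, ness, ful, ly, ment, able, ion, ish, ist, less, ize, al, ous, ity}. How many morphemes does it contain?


Segmenting 'readlyous' against the inventory:
  'read' -> root (morpheme 1)
  'ly' -> suffix (morpheme 2)
  'ous' -> suffix (morpheme 3)
Total morphemes: 3

3


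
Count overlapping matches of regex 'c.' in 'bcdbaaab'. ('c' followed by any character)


Pattern: c. means 'c' followed by any character.
Scanning 'bcdbaaab' position-by-position:
  Pos 0: window 'bc' -> no
  Pos 1: window 'cd' -> MATCH
  Pos 2: window 'db' -> no
  Pos 3: window 'ba' -> no
  Pos 4: window 'aa' -> no
  Pos 5: window 'aa' -> no
  Pos 6: window 'ab' -> no
  Pos 7: window 'b' -> no
Total matches: 1

1


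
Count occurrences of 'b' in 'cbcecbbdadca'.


Scanning 'cbcecbbdadca' for 'b':
  Position 1: 'b' -> MATCH (count: 1)
  Position 5: 'b' -> MATCH (count: 2)
  Position 6: 'b' -> MATCH (count: 3)
Total occurrences of 'b': 3

3


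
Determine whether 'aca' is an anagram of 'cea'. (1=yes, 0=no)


Sort characters of 'aca': 'aac'
Sort characters of 'cea': 'ace'
Sorted forms differ -> they are NOT anagrams
Result: 0

0


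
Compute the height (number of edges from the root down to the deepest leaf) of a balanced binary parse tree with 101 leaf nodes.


In a balanced binary tree with n leaves the deepest leaf is ceil(log2(n)) edges below the root.
log2(101) = 6.6582
ceil(6.6582) = 7
height (edges) = 7

7


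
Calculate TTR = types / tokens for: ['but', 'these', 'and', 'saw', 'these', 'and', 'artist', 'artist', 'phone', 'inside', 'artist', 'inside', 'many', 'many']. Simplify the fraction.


Tokens: 14
Unique types: ('and', 'artist', 'but', 'inside', 'many', 'phone', 'saw', 'these') = 8
TTR = 8/14
Simplify: divide both by 2 -> 4/7
TTR = 4/7

4/7


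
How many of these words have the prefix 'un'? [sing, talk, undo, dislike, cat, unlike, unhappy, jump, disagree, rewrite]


Checking each word for prefix 'un':
  'sing' -> no (count: 0)
  'talk' -> no (count: 0)
  'undo' -> YES, starts with 'un' (count: 1)
  'dislike' -> no (count: 1)
  'cat' -> no (count: 1)
  'unlike' -> YES, starts with 'un' (count: 2)
  'unhappy' -> YES, starts with 'un' (count: 3)
  'jump' -> no (count: 3)
  'disagree' -> no (count: 3)
  'rewrite' -> no (count: 3)
Total with prefix 'un': 3

3


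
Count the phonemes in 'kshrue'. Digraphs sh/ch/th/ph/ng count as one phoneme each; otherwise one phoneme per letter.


Parsing 'kshrue' greedily, digraphs first:
  'k' -> consonant phoneme (phonemes so far: 1)
  'sh' -> digraph (1 consonant phoneme) (phonemes so far: 2)
  'r' -> consonant phoneme (phonemes so far: 3)
  'u' -> vowel phoneme (phonemes so far: 4)
  'e' -> vowel phoneme (phonemes so far: 5)
Total phonemes: 5

5


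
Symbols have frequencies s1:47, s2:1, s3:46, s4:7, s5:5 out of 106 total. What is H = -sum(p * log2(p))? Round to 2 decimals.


Computing entropy H = -sum(p_i * log2(p_i)):
  s1: p = 47/106 = 0.4434, -p*log2(p) = 0.5203
  s2: p = 1/106 = 0.0094, -p*log2(p) = 0.0635
  s3: p = 46/106 = 0.4340, -p*log2(p) = 0.5226
  s4: p = 7/106 = 0.0660, -p*log2(p) = 0.2589
  s5: p = 5/106 = 0.0472, -p*log2(p) = 0.2078
H = sum of terms = 1.5731
Rounded to 2 decimals: 1.57

1.57


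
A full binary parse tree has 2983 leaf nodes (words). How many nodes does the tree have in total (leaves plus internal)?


Leaf nodes (terminals): 2983
Internal nodes = n - 1 = 2983 - 1 = 2982
Total = leaves + internal = 2983 + 2982 = 5965

5965


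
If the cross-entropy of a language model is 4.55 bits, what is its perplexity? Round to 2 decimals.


Perplexity formula: PP = 2^H
H = 4.55
PP = 2^4.55
Decompose: 2^4.55 = 2^4 * 2^0.55
2^4 = 16, 2^0.55 ~ 1.4640857
PP ~ 16 * 1.4640857 = 23.4253712
Rounded to 2 decimals: 23.43

23.43


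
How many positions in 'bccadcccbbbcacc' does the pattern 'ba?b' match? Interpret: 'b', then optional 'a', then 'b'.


Pattern: ba?b means 'b', then optional 'a', then 'b'.
Scanning 'bccadcccbbbcacc' position-by-position:
  Pos 0: window 'bcc' -> no
  Pos 1: window 'cca' -> no
  Pos 2: window 'cad' -> no
  Pos 3: window 'adc' -> no
  Pos 4: window 'dcc' -> no
  Pos 5: window 'ccc' -> no
  Pos 6: window 'ccb' -> no
  Pos 7: window 'cbb' -> no
  Pos 8: window 'bbb' -> MATCH
  Pos 9: window 'bbc' -> MATCH
  Pos 10: window 'bca' -> no
  Pos 11: window 'cac' -> no
  Pos 12: window 'acc' -> no
  Pos 13: window 'cc' -> no
  Pos 14: window 'c' -> no
Total matches: 2

2


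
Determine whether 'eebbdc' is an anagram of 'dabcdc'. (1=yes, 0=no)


Sort characters of 'eebbdc': 'bbcdee'
Sort characters of 'dabcdc': 'abccdd'
Sorted forms differ -> they are NOT anagrams
Result: 0

0


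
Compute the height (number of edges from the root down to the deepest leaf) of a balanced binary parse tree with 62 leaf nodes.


In a balanced binary tree with n leaves the deepest leaf is ceil(log2(n)) edges below the root.
log2(62) = 5.9542
ceil(5.9542) = 6
height (edges) = 6

6


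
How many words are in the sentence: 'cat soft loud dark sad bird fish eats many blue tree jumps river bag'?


Counting words by splitting on spaces:
  Word 1: 'cat'
  Word 2: 'soft'
  Word 3: 'loud'
  Word 4: 'dark'
  Word 5: 'sad'
  Word 6: 'bird'
  Word 7: 'fish'
  Word 8: 'eats'
  Word 9: 'many'
  Word 10: 'blue'
  Word 11: 'tree'
  Word 12: 'jumps'
  Word 13: 'river'
  Word 14: 'bag'
Total words: 14

14


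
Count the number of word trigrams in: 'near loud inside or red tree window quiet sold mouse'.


Word trigrams from [10] words:
  Trigram 1: (near loud inside)
  Trigram 2: (loud inside or)
  Trigram 3: (inside or red)
  Trigram 4: (or red tree)
  Trigram 5: (red tree window)
  Trigram 6: (tree window quiet)
  Trigram 7: (window quiet sold)
  Trigram 8: (quiet sold mouse)
Total word trigrams: 10 - 2 = 8

8


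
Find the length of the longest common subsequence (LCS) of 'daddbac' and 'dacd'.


DP table for LCS of 'daddbac' and 'dacd':
       d  a  c  d
    0  0  0  0  0
  d 0  1  1  1  1
  a 0  1  2  2  2
  d 0  1  2  2  3
  d 0  1  2  2  3
  b 0  1  2  2  3
  a 0  1  2  2  3
  c 0  1  2  3  3
LCS: 'dad'
LCS length = 3

3


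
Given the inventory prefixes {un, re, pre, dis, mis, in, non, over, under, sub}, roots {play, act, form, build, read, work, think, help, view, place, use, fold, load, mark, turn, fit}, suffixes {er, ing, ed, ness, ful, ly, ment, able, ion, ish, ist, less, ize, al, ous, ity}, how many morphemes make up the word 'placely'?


Segmenting 'placely' against the inventory:
  'place' -> root (morpheme 1)
  'ly' -> suffix (morpheme 2)
Total morphemes: 2

2


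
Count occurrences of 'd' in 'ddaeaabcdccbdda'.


Scanning 'ddaeaabcdccbdda' for 'd':
  Position 0: 'd' -> MATCH (count: 1)
  Position 1: 'd' -> MATCH (count: 2)
  Position 8: 'd' -> MATCH (count: 3)
  Position 12: 'd' -> MATCH (count: 4)
  Position 13: 'd' -> MATCH (count: 5)
Total occurrences of 'd': 5

5


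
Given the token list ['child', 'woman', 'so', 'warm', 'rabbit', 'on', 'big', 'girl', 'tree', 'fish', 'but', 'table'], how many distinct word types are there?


Listing all tokens and tracking unique types:
  Token 1: 'child' -> NEW (unique so far: 1)
  Token 2: 'woman' -> NEW (unique so far: 2)
  Token 3: 'so' -> NEW (unique so far: 3)
  Token 4: 'warm' -> NEW (unique so far: 4)
  Token 5: 'rabbit' -> NEW (unique so far: 5)
  Token 6: 'on' -> NEW (unique so far: 6)
  Token 7: 'big' -> NEW (unique so far: 7)
  Token 8: 'girl' -> NEW (unique so far: 8)
  Token 9: 'tree' -> NEW (unique so far: 9)
  Token 10: 'fish' -> NEW (unique so far: 10)
  Token 11: 'but' -> NEW (unique so far: 11)
  Token 12: 'table' -> NEW (unique so far: 12)
Unique types: ('big', 'but', 'child', 'fish', 'girl', 'on', 'rabbit', 'so', 'table', 'tree', 'warm', 'woman')
Vocabulary size: 12

12


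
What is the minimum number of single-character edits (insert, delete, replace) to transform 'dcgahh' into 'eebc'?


Building DP table for s1='dcgahh' (len 6) and s2='eebc' (len 4):
       e  e  b  c
    0  1  2  3  4
  d 1  1  2  3  4
  c 2  2  2  3  3
  g 3  3  3  3  4
  a 4  4  4  4  4
  h 5  5  5  5  5
  h 6  6  6  6  6
Edit distance = dp[6][4] = 6

6


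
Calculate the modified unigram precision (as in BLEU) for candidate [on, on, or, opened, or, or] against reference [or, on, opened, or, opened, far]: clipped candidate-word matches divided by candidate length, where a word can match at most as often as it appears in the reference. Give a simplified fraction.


Reference word counts: {'far': 1, 'on': 1, 'opened': 2, 'or': 2}
Checking each candidate word (with clipping):
  'on' -> in reference (ref count 1, used 1/1) -> match (matches: 1)
  'on' -> ref count 1 already used up (1/1) -> clipped, no match (matches: 1)
  'or' -> in reference (ref count 2, used 1/2) -> match (matches: 2)
  'opened' -> in reference (ref count 2, used 1/2) -> match (matches: 3)
  'or' -> in reference (ref count 2, used 2/2) -> match (matches: 4)
  'or' -> ref count 2 already used up (2/2) -> clipped, no match (matches: 4)
Clipped matches: 4, Candidate length: 6
Precision = 4/6 = 2/3

2/3


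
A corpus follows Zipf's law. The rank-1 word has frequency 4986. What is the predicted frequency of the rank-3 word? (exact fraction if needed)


Zipf's law: freq(rank) = f1 / rank
f1 = 4986, rank = 3
freq = 4986 / 3
= 1662

1662


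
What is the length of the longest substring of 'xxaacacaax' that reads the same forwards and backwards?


Scanning 'xxaacacaax' for palindromic substrings.
Substring at positions 1-9: 'xaacacaax'.
Check: reverse('xaacacaax') = 'xaacacaax' -> palindrome confirmed.
Neighbouring characters ('x' / '-') break symmetry, so it cannot extend further.
No longer palindromic substring exists; longest length = 9

9


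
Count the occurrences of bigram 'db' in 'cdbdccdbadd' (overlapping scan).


Scanning 'cdbdccdbadd' for bigram 'db':
  Position 0: 'cd' -> no
  Position 1: 'db' -> MATCH
  Position 2: 'bd' -> no
  Position 3: 'dc' -> no
  Position 4: 'cc' -> no
  Position 5: 'cd' -> no
  Position 6: 'db' -> MATCH
  Position 7: 'ba' -> no
  Position 8: 'ad' -> no
  Position 9: 'dd' -> no
Total matches: 2

2


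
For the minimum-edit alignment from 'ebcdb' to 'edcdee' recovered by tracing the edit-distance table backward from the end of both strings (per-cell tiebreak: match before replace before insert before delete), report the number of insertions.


Edit distance = 3. Backtracking from cell (5, 6) with preference match > replace > insert > delete,
then listing the resulting alignment 'ebcdb' -> 'edcdee' left to right:
  Step 1: keep 'e'
  Step 2: replace b->d
  Step 3: keep 'c'
  Step 4: keep 'd'
  Step 5: insert 'e' [insertion #1]
  Step 6: replace b->e
Total insertions: 1

1


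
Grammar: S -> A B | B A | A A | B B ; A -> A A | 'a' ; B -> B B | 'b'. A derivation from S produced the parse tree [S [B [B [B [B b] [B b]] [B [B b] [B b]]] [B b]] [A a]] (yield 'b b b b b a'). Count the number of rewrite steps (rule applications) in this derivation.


Every bracketed nonterminal node [X ...] in the tree is produced by exactly one rule application.
Reading the tree off as a leftmost derivation:
  Step 1: S  =>  B A   (applied S -> B A)
  Step 2: B A  =>  B B A   (applied B -> B B)
  Step 3: B B A  =>  B B B A   (applied B -> B B)
  Step 4: B B B A  =>  B B B B A   (applied B -> B B)
  Step 5: B B B B A  =>  b B B B A   (applied B -> b)
  Step 6: b B B B A  =>  b b B B A   (applied B -> b)
  Step 7: b b B B A  =>  b b B B B A   (applied B -> B B)
  Step 8: b b B B B A  =>  b b b B B A   (applied B -> b)
  Step 9: b b b B B A  =>  b b b b B A   (applied B -> b)
  Step 10: b b b b B A  =>  b b b b b A   (applied B -> b)
  Step 11: b b b b b A  =>  b b b b b a   (applied A -> a)
Final yield: b b b b b a
Total rewrite steps: 11

11


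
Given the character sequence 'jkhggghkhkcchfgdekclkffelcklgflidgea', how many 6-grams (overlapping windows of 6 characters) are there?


String 'jkhggghkhkcchfgdekclkffelcklgflidgea' has length L = 36.
Number of overlapping n-grams = L - n + 1
Substituting: 36 - 6 + 1 = 31

31


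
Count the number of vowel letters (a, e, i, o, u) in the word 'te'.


Scanning each character of 'te':
  Position 1: 't' -> consonant (running count: 0)
  Position 2: 'e' -> vowel (running count: 1)
Total vowels: 1

1


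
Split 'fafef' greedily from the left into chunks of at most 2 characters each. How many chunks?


'fafef' has 5 characters.
Chunking with max size 2:
  Chunk 1: 'fa' (positions 0-1)
  Chunk 2: 'fe' (positions 2-3)
  Chunk 3: 'f' (positions 4-4)
Total chunks: ceil(5 / 2) = 3

3


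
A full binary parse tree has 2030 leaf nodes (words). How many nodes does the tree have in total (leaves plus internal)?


Leaf nodes (terminals): 2030
Internal nodes = n - 1 = 2030 - 1 = 2029
Total = leaves + internal = 2030 + 2029 = 4059

4059


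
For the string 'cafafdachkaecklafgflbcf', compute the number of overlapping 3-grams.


String 'cafafdachkaecklafgflbcf' has length L = 23.
Number of overlapping n-grams = L - n + 1
Substituting: 23 - 3 + 1 = 21

21


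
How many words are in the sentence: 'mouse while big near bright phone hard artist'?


Counting words by splitting on spaces:
  Word 1: 'mouse'
  Word 2: 'while'
  Word 3: 'big'
  Word 4: 'near'
  Word 5: 'bright'
  Word 6: 'phone'
  Word 7: 'hard'
  Word 8: 'artist'
Total words: 8

8


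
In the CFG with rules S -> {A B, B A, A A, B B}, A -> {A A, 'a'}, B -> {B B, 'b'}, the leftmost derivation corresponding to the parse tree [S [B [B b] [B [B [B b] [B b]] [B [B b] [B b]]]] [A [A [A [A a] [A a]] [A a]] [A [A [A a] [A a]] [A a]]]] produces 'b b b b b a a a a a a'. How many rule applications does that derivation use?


Every bracketed nonterminal node [X ...] in the tree is produced by exactly one rule application.
Reading the tree off as a leftmost derivation:
  Step 1: S  =>  B A   (applied S -> B A)
  Step 2: B A  =>  B B A   (applied B -> B B)
  Step 3: B B A  =>  b B A   (applied B -> b)
  Step 4: b B A  =>  b B B A   (applied B -> B B)
  Step 5: b B B A  =>  b B B B A   (applied B -> B B)
  Step 6: b B B B A  =>  b b B B A   (applied B -> b)
  Step 7: b b B B A  =>  b b b B A   (applied B -> b)
  Step 8: b b b B A  =>  b b b B B A   (applied B -> B B)
  Step 9: b b b B B A  =>  b b b b B A   (applied B -> b)
  Step 10: b b b b B A  =>  b b b b b A   (applied B -> b)
  Step 11: b b b b b A  =>  b b b b b A A   (applied A -> A A)
  Step 12: b b b b b A A  =>  b b b b b A A A   (applied A -> A A)
  Step 13: b b b b b A A A  =>  b b b b b A A A A   (applied A -> A A)
  Step 14: b b b b b A A A A  =>  b b b b b a A A A   (applied A -> a)
  Step 15: b b b b b a A A A  =>  b b b b b a a A A   (applied A -> a)
  Step 16: b b b b b a a A A  =>  b b b b b a a a A   (applied A -> a)
  Step 17: b b b b b a a a A  =>  b b b b b a a a A A   (applied A -> A A)
  Step 18: b b b b b a a a A A  =>  b b b b b a a a A A A   (applied A -> A A)
  Step 19: b b b b b a a a A A A  =>  b b b b b a a a a A A   (applied A -> a)
  Step 20: b b b b b a a a a A A  =>  b b b b b a a a a a A   (applied A -> a)
  Step 21: b b b b b a a a a a A  =>  b b b b b a a a a a a   (applied A -> a)
Final yield: b b b b b a a a a a a
Total rewrite steps: 21

21


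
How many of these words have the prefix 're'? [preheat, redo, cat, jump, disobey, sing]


Checking each word for prefix 're':
  'preheat' -> no (count: 0)
  'redo' -> YES, starts with 're' (count: 1)
  'cat' -> no (count: 1)
  'jump' -> no (count: 1)
  'disobey' -> no (count: 1)
  'sing' -> no (count: 1)
Total with prefix 're': 1

1


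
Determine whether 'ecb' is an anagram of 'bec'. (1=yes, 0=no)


Sort characters of 'ecb': 'bce'
Sort characters of 'bec': 'bce'
Sorted forms match -> they ARE anagrams
Result: 1

1


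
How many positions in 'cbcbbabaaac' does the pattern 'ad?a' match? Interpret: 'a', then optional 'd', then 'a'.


Pattern: ad?a means 'a', then optional 'd', then 'a'.
Scanning 'cbcbbabaaac' position-by-position:
  Pos 0: window 'cbc' -> no
  Pos 1: window 'bcb' -> no
  Pos 2: window 'cbb' -> no
  Pos 3: window 'bba' -> no
  Pos 4: window 'bab' -> no
  Pos 5: window 'aba' -> no
  Pos 6: window 'baa' -> no
  Pos 7: window 'aaa' -> MATCH
  Pos 8: window 'aac' -> MATCH
  Pos 9: window 'ac' -> no
  Pos 10: window 'c' -> no
Total matches: 2

2


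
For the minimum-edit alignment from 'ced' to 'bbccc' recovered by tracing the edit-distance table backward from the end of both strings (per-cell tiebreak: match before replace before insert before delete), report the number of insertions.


Edit distance = 4. Backtracking from cell (3, 5) with preference match > replace > insert > delete,
then listing the resulting alignment 'ced' -> 'bbccc' left to right:
  Step 1: insert 'b' [insertion #1]
  Step 2: insert 'b' [insertion #2]
  Step 3: keep 'c'
  Step 4: replace e->c
  Step 5: replace d->c
Total insertions: 2

2


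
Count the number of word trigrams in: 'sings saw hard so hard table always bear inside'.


Word trigrams from [9] words:
  Trigram 1: (sings saw hard)
  Trigram 2: (saw hard so)
  Trigram 3: (hard so hard)
  Trigram 4: (so hard table)
  Trigram 5: (hard table always)
  Trigram 6: (table always bear)
  Trigram 7: (always bear inside)
Total word trigrams: 9 - 2 = 7

7


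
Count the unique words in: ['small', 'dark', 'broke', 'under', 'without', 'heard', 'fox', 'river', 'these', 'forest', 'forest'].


Listing all tokens and tracking unique types:
  Token 1: 'small' -> NEW (unique so far: 1)
  Token 2: 'dark' -> NEW (unique so far: 2)
  Token 3: 'broke' -> NEW (unique so far: 3)
  Token 4: 'under' -> NEW (unique so far: 4)
  Token 5: 'without' -> NEW (unique so far: 5)
  Token 6: 'heard' -> NEW (unique so far: 6)
  Token 7: 'fox' -> NEW (unique so far: 7)
  Token 8: 'river' -> NEW (unique so far: 8)
  Token 9: 'these' -> NEW (unique so far: 9)
  Token 10: 'forest' -> NEW (unique so far: 10)
  Token 11: 'forest' -> duplicate (unique so far: 10)
Unique types: ('broke', 'dark', 'forest', 'fox', 'heard', 'river', 'small', 'these', 'under', 'without')
Vocabulary size: 10

10


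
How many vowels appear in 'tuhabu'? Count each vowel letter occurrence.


Scanning each character of 'tuhabu':
  Position 1: 't' -> consonant (running count: 0)
  Position 2: 'u' -> vowel (running count: 1)
  Position 3: 'h' -> consonant (running count: 1)
  Position 4: 'a' -> vowel (running count: 2)
  Position 5: 'b' -> consonant (running count: 2)
  Position 6: 'u' -> vowel (running count: 3)
Total vowels: 3

3


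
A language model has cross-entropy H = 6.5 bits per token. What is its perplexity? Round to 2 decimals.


Perplexity formula: PP = 2^H
H = 6.5
PP = 2^6.5
Decompose: 2^6.5 = 2^6 * 2^0.5 = 2^6 * sqrt(2)
2^6 = 64, sqrt(2) ~ 1.4142136
PP ~ 64 * 1.4142136 = 90.5096704
Rounded to 2 decimals: 90.51

90.51


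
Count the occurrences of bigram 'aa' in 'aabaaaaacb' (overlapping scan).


Scanning 'aabaaaaacb' for bigram 'aa':
  Position 0: 'aa' -> MATCH
  Position 1: 'ab' -> no
  Position 2: 'ba' -> no
  Position 3: 'aa' -> MATCH
  Position 4: 'aa' -> MATCH
  Position 5: 'aa' -> MATCH
  Position 6: 'aa' -> MATCH
  Position 7: 'ac' -> no
  Position 8: 'cb' -> no
Total matches: 5

5


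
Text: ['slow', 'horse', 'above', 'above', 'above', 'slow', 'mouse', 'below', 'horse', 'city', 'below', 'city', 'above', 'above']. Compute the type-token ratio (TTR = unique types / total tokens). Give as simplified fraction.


Tokens: 14
Unique types: ('above', 'below', 'city', 'horse', 'mouse', 'slow') = 6
TTR = 6/14
Simplify: divide both by 2 -> 3/7
TTR = 3/7

3/7


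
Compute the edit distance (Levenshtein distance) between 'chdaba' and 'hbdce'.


Building DP table for s1='chdaba' (len 6) and s2='hbdce' (len 5):
       h  b  d  c  e
    0  1  2  3  4  5
  c 1  1  2  3  3  4
  h 2  1  2  3  4  4
  d 3  2  2  2  3  4
  a 4  3  3  3  3  4
  b 5  4  3  4  4  4
  a 6  5  4  4  5  5
Edit distance = dp[6][5] = 5

5


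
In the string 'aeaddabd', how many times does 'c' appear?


Scanning 'aeaddabd' for 'c':
  No matches found.
Total occurrences of 'c': 0

0


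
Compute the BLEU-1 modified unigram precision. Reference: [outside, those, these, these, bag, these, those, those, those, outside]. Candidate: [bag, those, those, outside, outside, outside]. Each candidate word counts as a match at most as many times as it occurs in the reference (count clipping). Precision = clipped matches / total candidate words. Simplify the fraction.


Reference word counts: {'bag': 1, 'outside': 2, 'these': 3, 'those': 4}
Checking each candidate word (with clipping):
  'bag' -> in reference (ref count 1, used 1/1) -> match (matches: 1)
  'those' -> in reference (ref count 4, used 1/4) -> match (matches: 2)
  'those' -> in reference (ref count 4, used 2/4) -> match (matches: 3)
  'outside' -> in reference (ref count 2, used 1/2) -> match (matches: 4)
  'outside' -> in reference (ref count 2, used 2/2) -> match (matches: 5)
  'outside' -> ref count 2 already used up (2/2) -> clipped, no match (matches: 5)
Clipped matches: 5, Candidate length: 6
Precision = 5/6

5/6
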